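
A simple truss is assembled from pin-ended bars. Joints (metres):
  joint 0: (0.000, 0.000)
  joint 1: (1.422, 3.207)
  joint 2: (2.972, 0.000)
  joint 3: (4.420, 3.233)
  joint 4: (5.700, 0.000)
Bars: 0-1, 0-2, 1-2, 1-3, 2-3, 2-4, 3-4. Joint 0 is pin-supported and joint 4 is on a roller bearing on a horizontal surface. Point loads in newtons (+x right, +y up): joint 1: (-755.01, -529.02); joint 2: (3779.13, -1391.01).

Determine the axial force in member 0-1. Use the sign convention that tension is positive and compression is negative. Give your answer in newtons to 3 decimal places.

-1627.245

N=5 nodes, M=7 members, R=3 reactions → 2N=10, M+R=10
member 0 (0-1): L=3.5081, (cx,cy)=(0.4053,0.9142)
member 1 (0-2): L=2.9720, (cx,cy)=(1.0000,0.0000)
member 2 (1-2): L=3.5619, (cx,cy)=(0.4352,-0.9004)
member 3 (1-3): L=2.9981, (cx,cy)=(1.0000,0.0087)
member 4 (2-3): L=3.5425, (cx,cy)=(0.4088,0.9126)
member 5 (2-4): L=2.7280, (cx,cy)=(1.0000,0.0000)
member 6 (3-4): L=3.4772, (cx,cy)=(0.3681,-0.9298)
solve A·x = −loads:
  F[0-1] = -1627.2448 N (compression)
  F[0-2] = +3683.7153 N (tension)
  F[1-2] = +1061.1059 N (tension)
  F[1-3] = -366.3471 N (compression)
  F[2-3] = +477.3370 N (tension)
  F[2-4] = +171.2189 N (tension)
  F[3-4] = -465.1225 N (compression)
  Rx@0 = -3024.1200 N
  Ry@0 = +1487.5684 N
  Ry@4 = +432.4616 N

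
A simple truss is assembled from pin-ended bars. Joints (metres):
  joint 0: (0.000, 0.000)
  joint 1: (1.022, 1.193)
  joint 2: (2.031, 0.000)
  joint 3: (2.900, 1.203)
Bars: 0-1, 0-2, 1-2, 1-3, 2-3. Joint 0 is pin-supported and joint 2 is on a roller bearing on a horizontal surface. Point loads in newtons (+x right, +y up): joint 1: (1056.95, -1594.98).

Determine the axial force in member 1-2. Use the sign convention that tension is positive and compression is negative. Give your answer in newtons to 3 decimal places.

N=4 nodes, M=5 members, R=3 reactions → 2N=8, M+R=8
member 0 (0-1): L=1.5709, (cx,cy)=(0.6506,0.7594)
member 1 (0-2): L=2.0310, (cx,cy)=(1.0000,0.0000)
member 2 (1-2): L=1.5625, (cx,cy)=(0.6458,-0.7635)
member 3 (1-3): L=1.8780, (cx,cy)=(1.0000,0.0053)
member 4 (2-3): L=1.4840, (cx,cy)=(0.5856,0.8106)
solve A·x = −loads:
  F[0-1] = -225.8753 N (compression)
  F[0-2] = +1203.9003 N (tension)
  F[1-2] = -1864.2863 N (compression)
  F[1-3] = +0.0000 N (tension)
  F[2-3] = +0.0000 N (tension)
  Rx@0 = -1056.9500 N
  Ry@0 = +171.5379 N
  Ry@2 = +1423.4421 N

-1864.286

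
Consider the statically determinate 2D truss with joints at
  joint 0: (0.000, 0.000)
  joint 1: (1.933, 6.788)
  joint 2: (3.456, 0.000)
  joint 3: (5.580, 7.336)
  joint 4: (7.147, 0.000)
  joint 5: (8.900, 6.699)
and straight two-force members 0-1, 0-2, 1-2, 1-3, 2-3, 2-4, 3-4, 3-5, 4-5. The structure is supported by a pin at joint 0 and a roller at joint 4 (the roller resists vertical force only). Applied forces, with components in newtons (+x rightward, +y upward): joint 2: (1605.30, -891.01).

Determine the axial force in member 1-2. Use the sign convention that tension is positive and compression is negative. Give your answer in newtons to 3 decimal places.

N=6 nodes, M=9 members, R=3 reactions → 2N=12, M+R=12
member 0 (0-1): L=7.0579, (cx,cy)=(0.2739,0.9618)
member 1 (0-2): L=3.4560, (cx,cy)=(1.0000,0.0000)
member 2 (1-2): L=6.9568, (cx,cy)=(0.2189,-0.9757)
member 3 (1-3): L=3.6879, (cx,cy)=(0.9889,0.1486)
member 4 (2-3): L=7.6373, (cx,cy)=(0.2781,0.9605)
member 5 (2-4): L=3.6910, (cx,cy)=(1.0000,0.0000)
member 6 (3-4): L=7.5015, (cx,cy)=(0.2089,-0.9779)
member 7 (3-5): L=3.3806, (cx,cy)=(0.9821,-0.1884)
member 8 (4-5): L=6.9246, (cx,cy)=(0.2532,0.9674)
solve A·x = −loads:
  F[0-1] = -478.4474 N (compression)
  F[0-2] = +1736.3367 N (tension)
  F[1-2] = +436.6920 N (tension)
  F[1-3] = -229.1832 N (compression)
  F[2-3] = +484.0055 N (tension)
  F[2-4] = +92.0327 N (tension)
  F[3-4] = -440.5760 N (compression)
  F[3-5] = +0.0000 N (tension)
  F[4-5] = -0.0000 N (compression)
  Rx@0 = -1605.3000 N
  Ry@0 = +460.1536 N
  Ry@4 = +430.8564 N

436.692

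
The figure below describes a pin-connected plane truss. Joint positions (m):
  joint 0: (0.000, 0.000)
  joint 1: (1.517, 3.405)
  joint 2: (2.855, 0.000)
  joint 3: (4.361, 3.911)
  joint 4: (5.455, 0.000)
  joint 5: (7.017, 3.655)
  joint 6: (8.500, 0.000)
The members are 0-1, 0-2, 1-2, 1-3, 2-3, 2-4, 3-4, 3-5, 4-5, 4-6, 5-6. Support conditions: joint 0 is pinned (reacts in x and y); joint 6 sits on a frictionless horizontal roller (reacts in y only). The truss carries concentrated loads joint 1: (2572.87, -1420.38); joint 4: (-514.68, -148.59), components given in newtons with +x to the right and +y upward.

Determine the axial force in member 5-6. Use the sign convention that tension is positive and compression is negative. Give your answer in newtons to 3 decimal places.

N=7 nodes, M=11 members, R=3 reactions → 2N=14, M+R=14
member 0 (0-1): L=3.7276, (cx,cy)=(0.4070,0.9134)
member 1 (0-2): L=2.8550, (cx,cy)=(1.0000,0.0000)
member 2 (1-2): L=3.6585, (cx,cy)=(0.3657,-0.9307)
member 3 (1-3): L=2.8887, (cx,cy)=(0.9845,0.1752)
member 4 (2-3): L=4.1909, (cx,cy)=(0.3593,0.9332)
member 5 (2-4): L=2.6000, (cx,cy)=(1.0000,0.0000)
member 6 (3-4): L=4.0611, (cx,cy)=(0.2694,-0.9630)
member 7 (3-5): L=2.6683, (cx,cy)=(0.9954,-0.0959)
member 8 (4-5): L=3.9748, (cx,cy)=(0.3930,0.9195)
member 9 (4-6): L=3.0450, (cx,cy)=(1.0000,0.0000)
member 10 (5-6): L=3.9444, (cx,cy)=(0.3760,-0.9266)
solve A·x = −loads:
  F[0-1] = -207.4043 N (compression)
  F[0-2] = +2142.5952 N (tension)
  F[1-2] = -1710.9060 N (compression)
  F[1-3] = -2063.4519 N (compression)
  F[2-3] = +1706.3547 N (tension)
  F[2-4] = +903.6950 N (tension)
  F[3-4] = -1167.7018 N (compression)
  F[3-5] = -1108.9311 N (compression)
  F[4-5] = +1384.5123 N (tension)
  F[4-6] = +559.7330 N (tension)
  F[5-6] = -1488.7475 N (compression)
  Rx@0 = -2058.1900 N
  Ry@0 = +189.4527 N
  Ry@6 = +1379.5173 N

-1488.747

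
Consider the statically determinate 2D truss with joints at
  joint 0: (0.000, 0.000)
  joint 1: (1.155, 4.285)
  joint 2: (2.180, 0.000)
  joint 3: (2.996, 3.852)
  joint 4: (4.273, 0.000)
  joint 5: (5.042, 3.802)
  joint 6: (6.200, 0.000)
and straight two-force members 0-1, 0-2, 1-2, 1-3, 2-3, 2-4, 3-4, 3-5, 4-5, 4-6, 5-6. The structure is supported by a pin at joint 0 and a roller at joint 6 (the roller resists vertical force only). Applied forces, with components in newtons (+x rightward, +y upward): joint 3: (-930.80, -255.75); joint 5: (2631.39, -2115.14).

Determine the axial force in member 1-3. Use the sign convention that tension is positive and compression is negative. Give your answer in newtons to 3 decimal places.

N=7 nodes, M=11 members, R=3 reactions → 2N=14, M+R=14
member 0 (0-1): L=4.4379, (cx,cy)=(0.2603,0.9655)
member 1 (0-2): L=2.1800, (cx,cy)=(1.0000,0.0000)
member 2 (1-2): L=4.4059, (cx,cy)=(0.2326,-0.9726)
member 3 (1-3): L=1.8912, (cx,cy)=(0.9734,-0.2290)
member 4 (2-3): L=3.9375, (cx,cy)=(0.2072,0.9783)
member 5 (2-4): L=2.0930, (cx,cy)=(1.0000,0.0000)
member 6 (3-4): L=4.0582, (cx,cy)=(0.3147,-0.9492)
member 7 (3-5): L=2.0466, (cx,cy)=(0.9997,-0.0244)
member 8 (4-5): L=3.8790, (cx,cy)=(0.1982,0.9802)
member 9 (4-6): L=1.9270, (cx,cy)=(1.0000,0.0000)
member 10 (5-6): L=3.9744, (cx,cy)=(0.2914,-0.9566)
solve A·x = −loads:
  F[0-1] = +526.2557 N (tension)
  F[0-2] = +1563.6287 N (tension)
  F[1-2] = -588.6983 N (compression)
  F[1-3] = +281.3924 N (tension)
  F[2-3] = +585.2513 N (tension)
  F[2-4] = +1305.3850 N (tension)
  F[3-4] = -845.7434 N (compression)
  F[3-5] = +1592.6145 N (tension)
  F[4-5] = +819.0355 N (tension)
  F[4-6] = +876.8791 N (tension)
  F[5-6] = -3009.5879 N (compression)
  Rx@0 = -1700.5900 N
  Ry@0 = -508.1207 N
  Ry@6 = +2879.0107 N

281.392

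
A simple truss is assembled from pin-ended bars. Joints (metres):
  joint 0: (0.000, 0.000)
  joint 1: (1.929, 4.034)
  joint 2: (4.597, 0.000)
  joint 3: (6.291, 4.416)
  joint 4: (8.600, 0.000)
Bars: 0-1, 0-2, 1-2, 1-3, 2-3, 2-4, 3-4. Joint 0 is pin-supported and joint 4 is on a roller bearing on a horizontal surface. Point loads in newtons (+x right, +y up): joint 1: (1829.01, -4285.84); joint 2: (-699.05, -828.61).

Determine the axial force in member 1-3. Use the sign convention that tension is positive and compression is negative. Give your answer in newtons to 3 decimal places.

-2130.015

N=5 nodes, M=7 members, R=3 reactions → 2N=10, M+R=10
member 0 (0-1): L=4.4715, (cx,cy)=(0.4314,0.9022)
member 1 (0-2): L=4.5970, (cx,cy)=(1.0000,0.0000)
member 2 (1-2): L=4.8365, (cx,cy)=(0.5516,-0.8341)
member 3 (1-3): L=4.3787, (cx,cy)=(0.9962,0.0872)
member 4 (2-3): L=4.7298, (cx,cy)=(0.3582,0.9337)
member 5 (2-4): L=4.0030, (cx,cy)=(1.0000,0.0000)
member 6 (3-4): L=4.9832, (cx,cy)=(0.4634,-0.8862)
solve A·x = −loads:
  F[0-1] = -3161.6006 N (compression)
  F[0-2] = +2493.8748 N (tension)
  F[1-2] = -1941.5296 N (compression)
  F[1-3] = -2130.0153 N (compression)
  F[2-3] = +2621.9379 N (tension)
  F[2-4] = +1182.8282 N (tension)
  F[3-4] = -2552.7500 N (compression)
  Rx@0 = -1129.9600 N
  Ry@0 = +2852.2719 N
  Ry@4 = +2262.1781 N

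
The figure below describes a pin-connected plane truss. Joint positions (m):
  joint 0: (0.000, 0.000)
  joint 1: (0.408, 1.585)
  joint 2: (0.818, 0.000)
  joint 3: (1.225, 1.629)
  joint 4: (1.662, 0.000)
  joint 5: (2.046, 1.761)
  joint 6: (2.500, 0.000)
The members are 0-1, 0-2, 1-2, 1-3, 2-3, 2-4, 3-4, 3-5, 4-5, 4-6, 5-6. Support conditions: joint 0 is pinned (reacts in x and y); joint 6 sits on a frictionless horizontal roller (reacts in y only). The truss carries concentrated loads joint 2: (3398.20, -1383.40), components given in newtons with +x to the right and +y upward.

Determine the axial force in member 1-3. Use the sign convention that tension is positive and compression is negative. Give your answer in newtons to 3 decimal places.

N=7 nodes, M=11 members, R=3 reactions → 2N=14, M+R=14
member 0 (0-1): L=1.6367, (cx,cy)=(0.2493,0.9684)
member 1 (0-2): L=0.8180, (cx,cy)=(1.0000,0.0000)
member 2 (1-2): L=1.6372, (cx,cy)=(0.2504,-0.9681)
member 3 (1-3): L=0.8182, (cx,cy)=(0.9986,0.0538)
member 4 (2-3): L=1.6791, (cx,cy)=(0.2424,0.9702)
member 5 (2-4): L=0.8440, (cx,cy)=(1.0000,0.0000)
member 6 (3-4): L=1.6866, (cx,cy)=(0.2591,-0.9659)
member 7 (3-5): L=0.8315, (cx,cy)=(0.9873,0.1587)
member 8 (4-5): L=1.8024, (cx,cy)=(0.2131,0.9770)
member 9 (4-6): L=0.8380, (cx,cy)=(1.0000,0.0000)
member 10 (5-6): L=1.8186, (cx,cy)=(0.2496,-0.9683)
solve A·x = −loads:
  F[0-1] = -961.0935 N (compression)
  F[0-2] = +3637.7878 N (tension)
  F[1-2] = +935.0331 N (tension)
  F[1-3] = -474.4367 N (compression)
  F[2-3] = +492.8609 N (tension)
  F[2-4] = +354.2829 N (tension)
  F[3-4] = -505.8121 N (compression)
  F[3-5] = -226.0930 N (compression)
  F[4-5] = +500.0186 N (tension)
  F[4-6] = +116.6964 N (tension)
  F[5-6] = -467.4491 N (compression)
  Rx@0 = -3398.2000 N
  Ry@0 = +930.7515 N
  Ry@6 = +452.6485 N

-474.437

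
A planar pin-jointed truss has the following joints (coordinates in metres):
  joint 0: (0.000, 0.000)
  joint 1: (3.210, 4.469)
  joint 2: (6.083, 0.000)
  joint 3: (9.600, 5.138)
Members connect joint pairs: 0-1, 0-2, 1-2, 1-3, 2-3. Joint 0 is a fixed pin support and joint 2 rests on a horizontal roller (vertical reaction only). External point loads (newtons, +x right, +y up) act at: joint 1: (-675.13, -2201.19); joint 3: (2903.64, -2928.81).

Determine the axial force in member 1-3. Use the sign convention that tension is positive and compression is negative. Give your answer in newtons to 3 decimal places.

5316.246

N=4 nodes, M=5 members, R=3 reactions → 2N=8, M+R=8
member 0 (0-1): L=5.5024, (cx,cy)=(0.5834,0.8122)
member 1 (0-2): L=6.0830, (cx,cy)=(1.0000,0.0000)
member 2 (1-2): L=5.3128, (cx,cy)=(0.5408,-0.8412)
member 3 (1-3): L=6.4249, (cx,cy)=(0.9946,0.1041)
member 4 (2-3): L=6.2264, (cx,cy)=(0.5649,0.8252)
solve A·x = −loads:
  F[0-1] = +3213.8599 N (tension)
  F[0-2] = +353.5919 N (tension)
  F[1-2] = -5061.8819 N (compression)
  F[1-3] = +5316.2457 N (tension)
  F[2-3] = -4220.0648 N (compression)
  Rx@0 = -2228.5100 N
  Ry@0 = -2610.2831 N
  Ry@2 = +7740.2831 N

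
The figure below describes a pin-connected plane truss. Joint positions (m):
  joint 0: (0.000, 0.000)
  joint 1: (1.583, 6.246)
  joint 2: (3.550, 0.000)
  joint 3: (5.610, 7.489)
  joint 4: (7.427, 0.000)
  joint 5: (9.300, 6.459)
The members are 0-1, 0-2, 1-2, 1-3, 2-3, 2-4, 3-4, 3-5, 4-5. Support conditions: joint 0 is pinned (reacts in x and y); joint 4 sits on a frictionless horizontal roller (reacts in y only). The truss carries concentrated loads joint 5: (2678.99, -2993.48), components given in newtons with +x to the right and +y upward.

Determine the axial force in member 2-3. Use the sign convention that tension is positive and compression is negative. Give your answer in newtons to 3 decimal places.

2687.770

N=6 nodes, M=9 members, R=3 reactions → 2N=12, M+R=12
member 0 (0-1): L=6.4435, (cx,cy)=(0.2457,0.9694)
member 1 (0-2): L=3.5500, (cx,cy)=(1.0000,0.0000)
member 2 (1-2): L=6.5484, (cx,cy)=(0.3004,-0.9538)
member 3 (1-3): L=4.2145, (cx,cy)=(0.9555,0.2949)
member 4 (2-3): L=7.7672, (cx,cy)=(0.2652,0.9642)
member 5 (2-4): L=3.8770, (cx,cy)=(1.0000,0.0000)
member 6 (3-4): L=7.7063, (cx,cy)=(0.2358,-0.9718)
member 7 (3-5): L=3.8311, (cx,cy)=(0.9632,-0.2689)
member 8 (4-5): L=6.7251, (cx,cy)=(0.2785,0.9604)
solve A·x = −loads:
  F[0-1] = +3182.2720 N (tension)
  F[0-2] = +1897.1860 N (tension)
  F[1-2] = -2716.9860 N (compression)
  F[1-3] = +1672.3179 N (tension)
  F[2-3] = +2687.7700 N (tension)
  F[2-4] = +368.2133 N (tension)
  F[3-4] = -4116.7675 N (compression)
  F[3-5] = +3406.8756 N (tension)
  F[4-5] = -2163.1102 N (compression)
  Rx@0 = -2678.9900 N
  Ry@0 = -3084.7428 N
  Ry@4 = +6078.2228 N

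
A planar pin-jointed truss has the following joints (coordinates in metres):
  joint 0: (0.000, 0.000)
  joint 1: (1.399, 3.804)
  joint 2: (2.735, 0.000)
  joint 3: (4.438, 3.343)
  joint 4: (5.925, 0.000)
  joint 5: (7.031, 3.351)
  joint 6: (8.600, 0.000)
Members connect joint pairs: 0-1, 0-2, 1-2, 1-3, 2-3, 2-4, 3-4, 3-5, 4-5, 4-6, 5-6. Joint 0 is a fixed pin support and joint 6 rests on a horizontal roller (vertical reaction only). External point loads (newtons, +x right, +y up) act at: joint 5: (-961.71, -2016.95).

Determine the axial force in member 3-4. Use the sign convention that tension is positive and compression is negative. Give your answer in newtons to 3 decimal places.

808.429

N=7 nodes, M=11 members, R=3 reactions → 2N=14, M+R=14
member 0 (0-1): L=4.0531, (cx,cy)=(0.3452,0.9385)
member 1 (0-2): L=2.7350, (cx,cy)=(1.0000,0.0000)
member 2 (1-2): L=4.0318, (cx,cy)=(0.3314,-0.9435)
member 3 (1-3): L=3.0738, (cx,cy)=(0.9887,-0.1500)
member 4 (2-3): L=3.7518, (cx,cy)=(0.4539,0.8910)
member 5 (2-4): L=3.1900, (cx,cy)=(1.0000,0.0000)
member 6 (3-4): L=3.6588, (cx,cy)=(0.4064,-0.9137)
member 7 (3-5): L=2.5930, (cx,cy)=(1.0000,0.0031)
member 8 (4-5): L=3.5288, (cx,cy)=(0.3134,0.9496)
member 9 (4-6): L=2.6750, (cx,cy)=(1.0000,0.0000)
member 10 (5-6): L=3.7001, (cx,cy)=(0.4240,-0.9056)
solve A·x = −loads:
  F[0-1] = -791.3427 N (compression)
  F[0-2] = -688.5639 N (compression)
  F[1-2] = +877.8674 N (tension)
  F[1-3] = -570.4948 N (compression)
  F[2-3] = -929.5502 N (compression)
  F[2-4] = +24.2715 N (tension)
  F[3-4] = +808.4294 N (tension)
  F[3-5] = -1314.5475 N (compression)
  F[4-5] = -777.8441 N (compression)
  F[4-6] = +596.6238 N (tension)
  F[5-6] = -1407.0017 N (compression)
  Rx@0 = +961.7100 N
  Ry@0 = +742.7075 N
  Ry@6 = +1274.2425 N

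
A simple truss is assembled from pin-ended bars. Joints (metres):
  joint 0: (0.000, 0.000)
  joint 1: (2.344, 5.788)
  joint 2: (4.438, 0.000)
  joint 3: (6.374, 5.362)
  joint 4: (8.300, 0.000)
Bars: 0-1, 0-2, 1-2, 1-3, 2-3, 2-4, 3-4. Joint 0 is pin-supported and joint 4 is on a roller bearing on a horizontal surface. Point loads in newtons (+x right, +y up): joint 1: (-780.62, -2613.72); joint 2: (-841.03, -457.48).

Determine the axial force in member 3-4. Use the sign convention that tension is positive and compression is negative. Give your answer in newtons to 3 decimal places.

-465.812

N=5 nodes, M=7 members, R=3 reactions → 2N=10, M+R=10
member 0 (0-1): L=6.2446, (cx,cy)=(0.3754,0.9269)
member 1 (0-2): L=4.4380, (cx,cy)=(1.0000,0.0000)
member 2 (1-2): L=6.1551, (cx,cy)=(0.3402,-0.9404)
member 3 (1-3): L=4.0525, (cx,cy)=(0.9945,-0.1051)
member 4 (2-3): L=5.7008, (cx,cy)=(0.3396,0.9406)
member 5 (2-4): L=3.8620, (cx,cy)=(1.0000,0.0000)
member 6 (3-4): L=5.6974, (cx,cy)=(0.3380,-0.9411)
solve A·x = −loads:
  F[0-1] = -2840.5158 N (compression)
  F[0-2] = -555.4252 N (compression)
  F[1-2] = +54.4916 N (tension)
  F[1-3] = -305.8376 N (compression)
  F[2-3] = +431.9072 N (tension)
  F[2-4] = +157.4668 N (tension)
  F[3-4] = -465.8117 N (compression)
  Rx@0 = +1621.6500 N
  Ry@0 = +2632.8112 N
  Ry@4 = +438.3888 N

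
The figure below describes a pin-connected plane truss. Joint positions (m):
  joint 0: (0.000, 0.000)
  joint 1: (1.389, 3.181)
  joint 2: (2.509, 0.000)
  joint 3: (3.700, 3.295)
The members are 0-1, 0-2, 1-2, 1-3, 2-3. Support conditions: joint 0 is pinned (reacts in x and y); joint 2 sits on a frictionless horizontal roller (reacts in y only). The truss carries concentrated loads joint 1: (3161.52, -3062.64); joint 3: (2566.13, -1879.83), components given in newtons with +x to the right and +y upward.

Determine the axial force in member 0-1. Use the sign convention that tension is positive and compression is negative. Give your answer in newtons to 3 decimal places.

N=4 nodes, M=5 members, R=3 reactions → 2N=8, M+R=8
member 0 (0-1): L=3.4710, (cx,cy)=(0.4002,0.9164)
member 1 (0-2): L=2.5090, (cx,cy)=(1.0000,0.0000)
member 2 (1-2): L=3.3724, (cx,cy)=(0.3321,-0.9432)
member 3 (1-3): L=2.3138, (cx,cy)=(0.9988,0.0493)
member 4 (2-3): L=3.5036, (cx,cy)=(0.3399,0.9405)
solve A·x = −loads:
  F[0-1] = +7532.9561 N (tension)
  F[0-2] = +2713.1956 N (tension)
  F[1-2] = -10393.0319 N (compression)
  F[1-3] = +3308.5465 N (tension)
  F[2-3] = -2172.1942 N (compression)
  Rx@0 = -5727.6500 N
  Ry@0 = -6903.5130 N
  Ry@2 = +11845.9830 N

7532.956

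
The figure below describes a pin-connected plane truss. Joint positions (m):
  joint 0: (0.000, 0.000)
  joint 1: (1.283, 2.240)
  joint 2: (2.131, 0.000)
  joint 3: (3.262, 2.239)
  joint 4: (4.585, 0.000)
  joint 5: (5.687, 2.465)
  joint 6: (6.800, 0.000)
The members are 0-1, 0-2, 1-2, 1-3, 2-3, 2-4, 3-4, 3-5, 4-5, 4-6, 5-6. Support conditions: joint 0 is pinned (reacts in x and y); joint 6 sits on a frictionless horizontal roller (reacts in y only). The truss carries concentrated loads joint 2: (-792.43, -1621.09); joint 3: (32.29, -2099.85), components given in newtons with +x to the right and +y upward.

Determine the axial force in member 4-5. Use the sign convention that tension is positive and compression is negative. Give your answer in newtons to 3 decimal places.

1817.577

N=7 nodes, M=11 members, R=3 reactions → 2N=14, M+R=14
member 0 (0-1): L=2.5814, (cx,cy)=(0.4970,0.8677)
member 1 (0-2): L=2.1310, (cx,cy)=(1.0000,0.0000)
member 2 (1-2): L=2.3951, (cx,cy)=(0.3541,-0.9352)
member 3 (1-3): L=1.9790, (cx,cy)=(1.0000,-0.0005)
member 4 (2-3): L=2.5084, (cx,cy)=(0.4509,0.8926)
member 5 (2-4): L=2.4540, (cx,cy)=(1.0000,0.0000)
member 6 (3-4): L=2.6007, (cx,cy)=(0.5087,-0.8609)
member 7 (3-5): L=2.4355, (cx,cy)=(0.9957,0.0928)
member 8 (4-5): L=2.7001, (cx,cy)=(0.4081,0.9129)
member 9 (4-6): L=2.2150, (cx,cy)=(1.0000,0.0000)
member 10 (5-6): L=2.7046, (cx,cy)=(0.4115,-0.9114)
solve A·x = −loads:
  F[0-1] = -2529.5266 N (compression)
  F[0-2] = +497.0721 N (tension)
  F[1-2] = +2348.1286 N (tension)
  F[1-3] = -2088.5673 N (compression)
  F[2-3] = -644.1308 N (compression)
  F[2-4] = +2411.2811 N (tension)
  F[3-4] = -1927.3358 N (compression)
  F[3-5] = -1437.0140 N (compression)
  F[4-5] = +1817.5774 N (tension)
  F[4-6] = +689.0050 N (tension)
  F[5-6] = -1674.3034 N (compression)
  Rx@0 = +760.1400 N
  Ry@0 = +2194.9766 N
  Ry@6 = +1525.9634 N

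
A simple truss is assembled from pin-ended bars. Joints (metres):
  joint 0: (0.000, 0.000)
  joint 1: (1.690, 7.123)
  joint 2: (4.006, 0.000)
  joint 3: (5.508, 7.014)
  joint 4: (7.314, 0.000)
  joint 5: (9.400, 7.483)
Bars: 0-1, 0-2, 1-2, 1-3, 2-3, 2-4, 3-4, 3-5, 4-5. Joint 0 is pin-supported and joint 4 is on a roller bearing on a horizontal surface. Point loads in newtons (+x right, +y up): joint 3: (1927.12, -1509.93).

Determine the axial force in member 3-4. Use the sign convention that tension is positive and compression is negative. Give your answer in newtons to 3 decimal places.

-3082.536

N=6 nodes, M=9 members, R=3 reactions → 2N=12, M+R=12
member 0 (0-1): L=7.3207, (cx,cy)=(0.2309,0.9730)
member 1 (0-2): L=4.0060, (cx,cy)=(1.0000,0.0000)
member 2 (1-2): L=7.4901, (cx,cy)=(0.3092,-0.9510)
member 3 (1-3): L=3.8196, (cx,cy)=(0.9996,-0.0285)
member 4 (2-3): L=7.1730, (cx,cy)=(0.2094,0.9778)
member 5 (2-4): L=3.3080, (cx,cy)=(1.0000,0.0000)
member 6 (3-4): L=7.2428, (cx,cy)=(0.2494,-0.9684)
member 7 (3-5): L=3.9202, (cx,cy)=(0.9928,0.1196)
member 8 (4-5): L=7.7683, (cx,cy)=(0.2685,0.9633)
solve A·x = −loads:
  F[0-1] = +1516.1910 N (tension)
  F[0-2] = +1577.1058 N (tension)
  F[1-2] = -1576.3990 N (compression)
  F[1-3] = +837.7935 N (tension)
  F[2-3] = +1533.1339 N (tension)
  F[2-4] = +768.6359 N (tension)
  F[3-4] = -3082.5355 N (compression)
  F[3-5] = +0.0000 N (tension)
  F[4-5] = +0.0000 N (tension)
  Rx@0 = -1927.1200 N
  Ry@0 = -1475.2374 N
  Ry@4 = +2985.1674 N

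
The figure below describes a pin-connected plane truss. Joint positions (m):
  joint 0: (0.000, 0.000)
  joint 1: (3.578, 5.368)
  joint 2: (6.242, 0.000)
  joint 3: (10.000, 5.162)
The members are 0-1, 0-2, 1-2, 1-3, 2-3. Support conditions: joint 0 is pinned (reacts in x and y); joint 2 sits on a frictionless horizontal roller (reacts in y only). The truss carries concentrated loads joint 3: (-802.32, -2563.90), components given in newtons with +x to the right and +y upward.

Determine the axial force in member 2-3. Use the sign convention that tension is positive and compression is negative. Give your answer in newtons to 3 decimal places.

-3130.109

N=4 nodes, M=5 members, R=3 reactions → 2N=8, M+R=8
member 0 (0-1): L=6.4512, (cx,cy)=(0.5546,0.8321)
member 1 (0-2): L=6.2420, (cx,cy)=(1.0000,0.0000)
member 2 (1-2): L=5.9927, (cx,cy)=(0.4445,-0.8958)
member 3 (1-3): L=6.4253, (cx,cy)=(0.9995,-0.0321)
member 4 (2-3): L=6.3850, (cx,cy)=(0.5886,0.8085)
solve A·x = −loads:
  F[0-1] = +1057.6833 N (tension)
  F[0-2] = -1388.9415 N (compression)
  F[1-2] = -1019.7560 N (compression)
  F[1-3] = +1040.4804 N (tension)
  F[2-3] = -3130.1090 N (compression)
  Rx@0 = +802.3200 N
  Ry@0 = -880.0962 N
  Ry@2 = +3443.9962 N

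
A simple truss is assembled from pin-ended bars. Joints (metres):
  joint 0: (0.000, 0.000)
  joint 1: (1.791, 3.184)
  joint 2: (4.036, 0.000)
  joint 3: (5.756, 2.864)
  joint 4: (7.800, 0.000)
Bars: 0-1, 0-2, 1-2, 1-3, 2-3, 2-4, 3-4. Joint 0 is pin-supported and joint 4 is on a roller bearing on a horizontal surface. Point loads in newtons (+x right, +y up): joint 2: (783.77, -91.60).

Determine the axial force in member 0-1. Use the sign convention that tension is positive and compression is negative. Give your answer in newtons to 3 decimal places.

-50.716

N=5 nodes, M=7 members, R=3 reactions → 2N=10, M+R=10
member 0 (0-1): L=3.6532, (cx,cy)=(0.4903,0.8716)
member 1 (0-2): L=4.0360, (cx,cy)=(1.0000,0.0000)
member 2 (1-2): L=3.8959, (cx,cy)=(0.5762,-0.8173)
member 3 (1-3): L=3.9779, (cx,cy)=(0.9968,-0.0804)
member 4 (2-3): L=3.3408, (cx,cy)=(0.5148,0.8573)
member 5 (2-4): L=3.7640, (cx,cy)=(1.0000,0.0000)
member 6 (3-4): L=3.5186, (cx,cy)=(0.5809,-0.8140)
solve A·x = −loads:
  F[0-1] = -50.7161 N (compression)
  F[0-2] = +808.6341 N (tension)
  F[1-2] = +59.9527 N (tension)
  F[1-3] = -59.6050 N (compression)
  F[2-3] = +49.6946 N (tension)
  F[2-4] = +33.8267 N (tension)
  F[3-4] = -58.2300 N (compression)
  Rx@0 = -783.7700 N
  Ry@0 = +44.2029 N
  Ry@4 = +47.3971 N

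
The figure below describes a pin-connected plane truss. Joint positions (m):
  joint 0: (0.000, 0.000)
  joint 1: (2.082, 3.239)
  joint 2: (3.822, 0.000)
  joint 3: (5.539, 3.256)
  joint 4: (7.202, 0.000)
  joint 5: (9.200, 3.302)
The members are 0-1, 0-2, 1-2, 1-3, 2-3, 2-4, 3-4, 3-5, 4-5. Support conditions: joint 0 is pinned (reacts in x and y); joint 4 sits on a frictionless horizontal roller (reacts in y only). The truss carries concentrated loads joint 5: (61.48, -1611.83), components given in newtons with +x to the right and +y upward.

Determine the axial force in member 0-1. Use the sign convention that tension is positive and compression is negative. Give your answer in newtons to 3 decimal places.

565.079

N=6 nodes, M=9 members, R=3 reactions → 2N=12, M+R=12
member 0 (0-1): L=3.8504, (cx,cy)=(0.5407,0.8412)
member 1 (0-2): L=3.8220, (cx,cy)=(1.0000,0.0000)
member 2 (1-2): L=3.6768, (cx,cy)=(0.4732,-0.8809)
member 3 (1-3): L=3.4570, (cx,cy)=(1.0000,0.0049)
member 4 (2-3): L=3.6810, (cx,cy)=(0.4665,0.8845)
member 5 (2-4): L=3.3800, (cx,cy)=(1.0000,0.0000)
member 6 (3-4): L=3.6561, (cx,cy)=(0.4549,-0.8906)
member 7 (3-5): L=3.6613, (cx,cy)=(0.9999,0.0126)
member 8 (4-5): L=3.8594, (cx,cy)=(0.5177,0.8556)
solve A·x = −loads:
  F[0-1] = +565.0785 N (tension)
  F[0-2] = -244.0682 N (compression)
  F[1-2] = -536.4709 N (compression)
  F[1-3] = +559.4345 N (tension)
  F[2-3] = +534.2795 N (tension)
  F[2-4] = -747.1633 N (compression)
  F[3-4] = -519.0180 N (compression)
  F[3-5] = +1044.8040 N (tension)
  F[4-5] = -1899.2758 N (compression)
  Rx@0 = -61.4800 N
  Ry@0 = -475.3462 N
  Ry@4 = +2087.1762 N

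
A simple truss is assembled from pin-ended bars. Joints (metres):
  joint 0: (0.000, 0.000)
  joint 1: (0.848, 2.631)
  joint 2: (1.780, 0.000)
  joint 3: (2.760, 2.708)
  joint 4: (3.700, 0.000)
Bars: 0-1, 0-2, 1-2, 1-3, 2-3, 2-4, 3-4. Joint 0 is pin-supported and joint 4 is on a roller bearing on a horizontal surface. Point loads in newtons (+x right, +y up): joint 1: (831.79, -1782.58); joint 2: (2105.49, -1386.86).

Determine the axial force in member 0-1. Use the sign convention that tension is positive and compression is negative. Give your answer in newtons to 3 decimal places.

-1578.331

N=5 nodes, M=7 members, R=3 reactions → 2N=10, M+R=10
member 0 (0-1): L=2.7643, (cx,cy)=(0.3068,0.9518)
member 1 (0-2): L=1.7800, (cx,cy)=(1.0000,0.0000)
member 2 (1-2): L=2.7912, (cx,cy)=(0.3339,-0.9426)
member 3 (1-3): L=1.9135, (cx,cy)=(0.9992,0.0402)
member 4 (2-3): L=2.8799, (cx,cy)=(0.3403,0.9403)
member 5 (2-4): L=1.9200, (cx,cy)=(1.0000,0.0000)
member 6 (3-4): L=2.8665, (cx,cy)=(0.3279,-0.9447)
solve A·x = −loads:
  F[0-1] = -1578.3311 N (compression)
  F[0-2] = +3421.4650 N (tension)
  F[1-2] = -348.6702 N (compression)
  F[1-3] = -1200.5240 N (compression)
  F[2-3] = +1824.3997 N (tension)
  F[2-4] = +578.7215 N (tension)
  F[3-4] = -1764.7971 N (compression)
  Rx@0 = -2937.2800 N
  Ry@0 = +1502.2297 N
  Ry@4 = +1667.2103 N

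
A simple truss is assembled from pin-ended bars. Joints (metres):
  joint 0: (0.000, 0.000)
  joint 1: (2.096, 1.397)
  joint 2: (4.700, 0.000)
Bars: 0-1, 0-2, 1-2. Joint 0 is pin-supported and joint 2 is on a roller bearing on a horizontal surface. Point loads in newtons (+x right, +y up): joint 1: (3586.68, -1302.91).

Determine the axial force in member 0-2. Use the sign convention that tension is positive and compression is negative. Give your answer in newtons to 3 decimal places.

N=3 nodes, M=3 members, R=3 reactions → 2N=6, M+R=6
member 0 (0-1): L=2.5189, (cx,cy)=(0.8321,0.5546)
member 1 (0-2): L=4.7000, (cx,cy)=(1.0000,0.0000)
member 2 (1-2): L=2.9551, (cx,cy)=(0.8812,-0.4727)
solve A·x = −loads:
  F[0-1] = +620.6464 N (tension)
  F[0-2] = +3070.2331 N (tension)
  F[1-2] = -3484.1577 N (compression)
  Rx@0 = -3586.6800 N
  Ry@0 = -344.2158 N
  Ry@2 = +1647.1258 N

3070.233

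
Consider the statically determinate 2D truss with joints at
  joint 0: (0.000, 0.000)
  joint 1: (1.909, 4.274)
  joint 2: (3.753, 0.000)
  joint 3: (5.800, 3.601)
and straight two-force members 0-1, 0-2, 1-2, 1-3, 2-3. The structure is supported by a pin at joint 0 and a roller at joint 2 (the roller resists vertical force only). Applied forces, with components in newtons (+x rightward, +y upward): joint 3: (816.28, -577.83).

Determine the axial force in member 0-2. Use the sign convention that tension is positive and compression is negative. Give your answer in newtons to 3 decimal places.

N=4 nodes, M=5 members, R=3 reactions → 2N=8, M+R=8
member 0 (0-1): L=4.6810, (cx,cy)=(0.4078,0.9131)
member 1 (0-2): L=3.7530, (cx,cy)=(1.0000,0.0000)
member 2 (1-2): L=4.6548, (cx,cy)=(0.3961,-0.9182)
member 3 (1-3): L=3.9488, (cx,cy)=(0.9854,-0.1704)
member 4 (2-3): L=4.1422, (cx,cy)=(0.4942,0.8694)
solve A·x = −loads:
  F[0-1] = +1202.9708 N (tension)
  F[0-2] = +325.6813 N (tension)
  F[1-2] = -1392.5932 N (compression)
  F[1-3] = +1057.7472 N (tension)
  F[2-3] = -457.2991 N (compression)
  Rx@0 = -816.2800 N
  Ry@0 = -1098.3859 N
  Ry@2 = +1676.2159 N

325.681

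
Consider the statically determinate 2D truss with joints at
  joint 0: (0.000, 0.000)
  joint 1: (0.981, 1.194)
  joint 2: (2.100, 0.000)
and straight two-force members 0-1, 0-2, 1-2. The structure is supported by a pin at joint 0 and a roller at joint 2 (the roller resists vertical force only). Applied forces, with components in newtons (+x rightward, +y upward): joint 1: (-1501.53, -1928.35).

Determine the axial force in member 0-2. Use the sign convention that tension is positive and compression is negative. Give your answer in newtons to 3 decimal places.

N=3 nodes, M=3 members, R=3 reactions → 2N=6, M+R=6
member 0 (0-1): L=1.5453, (cx,cy)=(0.6348,0.7727)
member 1 (0-2): L=2.1000, (cx,cy)=(1.0000,0.0000)
member 2 (1-2): L=1.6364, (cx,cy)=(0.6838,-0.7297)
solve A·x = −loads:
  F[0-1] = -2434.7920 N (compression)
  F[0-2] = +44.1301 N (tension)
  F[1-2] = -64.5347 N (compression)
  Rx@0 = +1501.5300 N
  Ry@0 = +1881.2621 N
  Ry@2 = +47.0879 N

44.130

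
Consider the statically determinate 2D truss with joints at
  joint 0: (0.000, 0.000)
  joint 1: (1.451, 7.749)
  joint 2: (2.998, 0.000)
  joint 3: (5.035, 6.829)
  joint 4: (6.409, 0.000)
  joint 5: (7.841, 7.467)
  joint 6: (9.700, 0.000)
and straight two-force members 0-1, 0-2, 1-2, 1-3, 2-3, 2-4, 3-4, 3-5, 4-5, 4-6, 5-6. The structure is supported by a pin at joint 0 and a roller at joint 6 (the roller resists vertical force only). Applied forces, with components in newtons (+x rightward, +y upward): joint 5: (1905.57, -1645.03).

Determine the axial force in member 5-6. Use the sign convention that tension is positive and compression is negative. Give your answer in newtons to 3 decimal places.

-2882.025

N=7 nodes, M=11 members, R=3 reactions → 2N=14, M+R=14
member 0 (0-1): L=7.8837, (cx,cy)=(0.1841,0.9829)
member 1 (0-2): L=2.9980, (cx,cy)=(1.0000,0.0000)
member 2 (1-2): L=7.9019, (cx,cy)=(0.1958,-0.9806)
member 3 (1-3): L=3.7002, (cx,cy)=(0.9686,-0.2486)
member 4 (2-3): L=7.1263, (cx,cy)=(0.2858,0.9583)
member 5 (2-4): L=3.4110, (cx,cy)=(1.0000,0.0000)
member 6 (3-4): L=6.9659, (cx,cy)=(0.1972,-0.9804)
member 7 (3-5): L=2.8776, (cx,cy)=(0.9751,0.2217)
member 8 (4-5): L=7.6031, (cx,cy)=(0.1883,0.9821)
member 9 (4-6): L=3.2910, (cx,cy)=(1.0000,0.0000)
member 10 (5-6): L=7.6949, (cx,cy)=(0.2416,-0.9704)
solve A·x = −loads:
  F[0-1] = +1171.6424 N (tension)
  F[0-2] = +1689.9279 N (tension)
  F[1-2] = -1297.2800 N (compression)
  F[1-3] = +484.8431 N (tension)
  F[2-3] = +1327.5661 N (tension)
  F[2-4] = +1056.4792 N (tension)
  F[3-4] = -935.0052 N (compression)
  F[3-5] = +1059.8970 N (tension)
  F[4-5] = +933.3398 N (tension)
  F[4-6] = +696.2616 N (tension)
  F[5-6] = -2882.0253 N (compression)
  Rx@0 = -1905.5700 N
  Ry@0 = -1151.6268 N
  Ry@6 = +2796.6568 N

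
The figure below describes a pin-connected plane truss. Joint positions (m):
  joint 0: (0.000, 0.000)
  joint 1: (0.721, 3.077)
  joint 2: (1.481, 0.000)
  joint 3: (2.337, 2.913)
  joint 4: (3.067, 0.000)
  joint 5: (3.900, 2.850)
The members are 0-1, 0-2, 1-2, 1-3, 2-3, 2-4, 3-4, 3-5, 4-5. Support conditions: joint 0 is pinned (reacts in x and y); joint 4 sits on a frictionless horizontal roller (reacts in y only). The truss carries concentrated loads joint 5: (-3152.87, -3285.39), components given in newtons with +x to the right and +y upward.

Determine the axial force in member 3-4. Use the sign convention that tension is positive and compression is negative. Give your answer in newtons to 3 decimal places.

N=6 nodes, M=9 members, R=3 reactions → 2N=12, M+R=12
member 0 (0-1): L=3.1603, (cx,cy)=(0.2281,0.9736)
member 1 (0-2): L=1.4810, (cx,cy)=(1.0000,0.0000)
member 2 (1-2): L=3.1695, (cx,cy)=(0.2398,-0.9708)
member 3 (1-3): L=1.6243, (cx,cy)=(0.9949,-0.1010)
member 4 (2-3): L=3.0362, (cx,cy)=(0.2819,0.9594)
member 5 (2-4): L=1.5860, (cx,cy)=(1.0000,0.0000)
member 6 (3-4): L=3.0031, (cx,cy)=(0.2431,-0.9700)
member 7 (3-5): L=1.5643, (cx,cy)=(0.9992,-0.0403)
member 8 (4-5): L=2.9692, (cx,cy)=(0.2805,0.9598)
solve A·x = −loads:
  F[0-1] = -2092.6665 N (compression)
  F[0-2] = -2675.4496 N (compression)
  F[1-2] = +2203.8581 N (tension)
  F[1-3] = -1011.0455 N (compression)
  F[2-3] = -2230.0252 N (compression)
  F[2-4] = -1518.2701 N (compression)
  F[3-4] = +2190.5329 N (tension)
  F[3-5] = -2168.8432 N (compression)
  F[4-5] = -3513.8501 N (compression)
  Rx@0 = +3152.8700 N
  Ry@0 = +2037.4795 N
  Ry@4 = +1247.9105 N

2190.533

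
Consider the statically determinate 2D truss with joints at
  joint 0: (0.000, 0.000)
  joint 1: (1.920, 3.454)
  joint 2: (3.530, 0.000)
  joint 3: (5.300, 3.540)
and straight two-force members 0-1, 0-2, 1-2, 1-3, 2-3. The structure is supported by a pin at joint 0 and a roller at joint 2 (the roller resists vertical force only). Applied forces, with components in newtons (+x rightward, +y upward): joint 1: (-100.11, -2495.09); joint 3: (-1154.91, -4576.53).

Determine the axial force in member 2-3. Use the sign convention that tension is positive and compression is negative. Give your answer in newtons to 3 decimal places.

-5149.372

N=4 nodes, M=5 members, R=3 reactions → 2N=8, M+R=8
member 0 (0-1): L=3.9518, (cx,cy)=(0.4859,0.8740)
member 1 (0-2): L=3.5300, (cx,cy)=(1.0000,0.0000)
member 2 (1-2): L=3.8108, (cx,cy)=(0.4225,-0.9064)
member 3 (1-3): L=3.3811, (cx,cy)=(0.9997,0.0254)
member 4 (2-3): L=3.9578, (cx,cy)=(0.4472,0.8944)
solve A·x = −loads:
  F[0-1] = -113.6979 N (compression)
  F[0-2] = -1199.7790 N (compression)
  F[1-2] = -2610.9683 N (compression)
  F[1-3] = +1148.3307 N (tension)
  F[2-3] = -5149.3721 N (compression)
  Rx@0 = +1255.0200 N
  Ry@0 = +99.3762 N
  Ry@2 = +6972.2438 N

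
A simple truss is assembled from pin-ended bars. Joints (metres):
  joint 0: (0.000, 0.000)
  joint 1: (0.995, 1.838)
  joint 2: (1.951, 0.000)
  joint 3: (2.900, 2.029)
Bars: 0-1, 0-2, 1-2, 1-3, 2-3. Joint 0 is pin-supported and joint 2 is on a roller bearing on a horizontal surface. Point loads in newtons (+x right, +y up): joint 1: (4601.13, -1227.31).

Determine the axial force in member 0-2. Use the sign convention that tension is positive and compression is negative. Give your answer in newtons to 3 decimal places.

N=4 nodes, M=5 members, R=3 reactions → 2N=8, M+R=8
member 0 (0-1): L=2.0900, (cx,cy)=(0.4761,0.8794)
member 1 (0-2): L=1.9510, (cx,cy)=(1.0000,0.0000)
member 2 (1-2): L=2.0718, (cx,cy)=(0.4614,-0.8872)
member 3 (1-3): L=1.9146, (cx,cy)=(0.9950,0.0998)
member 4 (2-3): L=2.2400, (cx,cy)=(0.4237,0.9058)
solve A·x = −loads:
  F[0-1] = +4245.1801 N (tension)
  F[0-2] = +2580.1384 N (tension)
  F[1-2] = -5591.4451 N (compression)
  F[1-3] = -0.0000 N (compression)
  F[2-3] = +0.0000 N (tension)
  Rx@0 = -4601.1300 N
  Ry@0 = -3733.2489 N
  Ry@2 = +4960.5589 N

2580.138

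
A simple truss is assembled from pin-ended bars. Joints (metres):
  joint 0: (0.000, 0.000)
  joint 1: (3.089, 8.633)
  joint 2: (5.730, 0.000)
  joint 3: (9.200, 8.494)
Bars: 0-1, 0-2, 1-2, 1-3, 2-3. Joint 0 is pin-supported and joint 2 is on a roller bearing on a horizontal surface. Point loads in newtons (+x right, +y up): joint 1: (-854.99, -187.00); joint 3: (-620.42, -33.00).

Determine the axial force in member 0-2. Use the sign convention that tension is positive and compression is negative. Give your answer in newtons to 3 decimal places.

N=4 nodes, M=5 members, R=3 reactions → 2N=8, M+R=8
member 0 (0-1): L=9.1690, (cx,cy)=(0.3369,0.9415)
member 1 (0-2): L=5.7300, (cx,cy)=(1.0000,0.0000)
member 2 (1-2): L=9.0279, (cx,cy)=(0.2925,-0.9563)
member 3 (1-3): L=6.1126, (cx,cy)=(0.9997,-0.0227)
member 4 (2-3): L=9.1755, (cx,cy)=(0.3782,0.9257)
solve A·x = −loads:
  F[0-1] = -2415.2454 N (compression)
  F[0-2] = -661.7236 N (compression)
  F[1-2] = +2196.8349 N (tension)
  F[1-3] = -601.5064 N (compression)
  F[2-3] = -50.4231 N (compression)
  Rx@0 = +1475.4100 N
  Ry@0 = +2274.0547 N
  Ry@2 = -2054.0547 N

-661.724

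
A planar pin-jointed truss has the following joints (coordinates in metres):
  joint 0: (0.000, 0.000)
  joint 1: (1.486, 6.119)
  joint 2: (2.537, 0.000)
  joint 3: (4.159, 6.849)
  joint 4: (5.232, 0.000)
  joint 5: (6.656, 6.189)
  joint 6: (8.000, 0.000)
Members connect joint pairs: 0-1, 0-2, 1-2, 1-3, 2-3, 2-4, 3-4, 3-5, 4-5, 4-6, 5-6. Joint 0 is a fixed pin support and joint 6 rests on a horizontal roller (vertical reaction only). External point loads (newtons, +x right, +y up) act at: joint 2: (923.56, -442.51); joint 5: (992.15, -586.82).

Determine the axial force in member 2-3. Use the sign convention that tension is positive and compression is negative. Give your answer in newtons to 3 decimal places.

N=7 nodes, M=11 members, R=3 reactions → 2N=14, M+R=14
member 0 (0-1): L=6.2969, (cx,cy)=(0.2360,0.9718)
member 1 (0-2): L=2.5370, (cx,cy)=(1.0000,0.0000)
member 2 (1-2): L=6.2086, (cx,cy)=(0.1693,-0.9856)
member 3 (1-3): L=2.7709, (cx,cy)=(0.9647,0.2635)
member 4 (2-3): L=7.0384, (cx,cy)=(0.2304,0.9731)
member 5 (2-4): L=2.6950, (cx,cy)=(1.0000,0.0000)
member 6 (3-4): L=6.9325, (cx,cy)=(0.1548,-0.9879)
member 7 (3-5): L=2.5828, (cx,cy)=(0.9668,-0.2555)
member 8 (4-5): L=6.3507, (cx,cy)=(0.2242,0.9745)
member 9 (4-6): L=2.7680, (cx,cy)=(1.0000,0.0000)
member 10 (5-6): L=6.3333, (cx,cy)=(0.2122,-0.9772)
solve A·x = −loads:
  F[0-1] = +377.4482 N (tension)
  F[0-2] = +1826.6357 N (tension)
  F[1-2] = -331.9067 N (compression)
  F[1-3] = +150.5796 N (tension)
  F[2-3] = +790.9145 N (tension)
  F[2-4] = +664.6249 N (tension)
  F[3-4] = -945.9671 N (compression)
  F[3-5] = +490.2154 N (tension)
  F[4-5] = +958.9863 N (tension)
  F[4-6] = +303.1801 N (tension)
  F[5-6] = -1428.6573 N (compression)
  Rx@0 = -1915.7100 N
  Ry@0 = -366.7873 N
  Ry@6 = +1396.1173 N

790.914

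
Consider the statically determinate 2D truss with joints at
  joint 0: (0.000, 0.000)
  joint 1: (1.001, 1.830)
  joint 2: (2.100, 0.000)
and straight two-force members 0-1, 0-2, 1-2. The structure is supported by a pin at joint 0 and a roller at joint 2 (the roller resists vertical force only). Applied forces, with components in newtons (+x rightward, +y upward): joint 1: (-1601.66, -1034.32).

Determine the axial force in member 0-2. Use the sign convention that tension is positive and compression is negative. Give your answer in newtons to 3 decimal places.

-542.117

N=3 nodes, M=3 members, R=3 reactions → 2N=6, M+R=6
member 0 (0-1): L=2.0859, (cx,cy)=(0.4799,0.8773)
member 1 (0-2): L=2.1000, (cx,cy)=(1.0000,0.0000)
member 2 (1-2): L=2.1346, (cx,cy)=(0.5148,-0.8573)
solve A·x = −loads:
  F[0-1] = -2207.8728 N (compression)
  F[0-2] = -542.1171 N (compression)
  F[1-2] = +1052.9814 N (tension)
  Rx@0 = +1601.6600 N
  Ry@0 = +1937.0264 N
  Ry@2 = -902.7064 N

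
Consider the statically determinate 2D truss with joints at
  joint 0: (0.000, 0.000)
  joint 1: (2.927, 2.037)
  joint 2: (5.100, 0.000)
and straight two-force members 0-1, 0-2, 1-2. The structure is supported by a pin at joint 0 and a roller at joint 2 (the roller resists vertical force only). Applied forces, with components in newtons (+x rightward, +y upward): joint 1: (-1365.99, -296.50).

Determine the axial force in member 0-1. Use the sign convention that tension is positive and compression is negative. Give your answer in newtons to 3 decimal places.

-1176.296

N=3 nodes, M=3 members, R=3 reactions → 2N=6, M+R=6
member 0 (0-1): L=3.5660, (cx,cy)=(0.8208,0.5712)
member 1 (0-2): L=5.1000, (cx,cy)=(1.0000,0.0000)
member 2 (1-2): L=2.9785, (cx,cy)=(0.7296,-0.6839)
solve A·x = −loads:
  F[0-1] = -1176.2964 N (compression)
  F[0-2] = -400.4899 N (compression)
  F[1-2] = +548.9407 N (tension)
  Rx@0 = +1365.9900 N
  Ry@0 = +671.9247 N
  Ry@2 = -375.4247 N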